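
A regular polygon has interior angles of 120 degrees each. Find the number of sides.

The exterior angle is the supplement of the interior angle: 180 - 120 = 60 degrees.
Since the exterior angles of any convex polygon sum to 360 degrees, the number of sides is 360 / 60 = 6.

6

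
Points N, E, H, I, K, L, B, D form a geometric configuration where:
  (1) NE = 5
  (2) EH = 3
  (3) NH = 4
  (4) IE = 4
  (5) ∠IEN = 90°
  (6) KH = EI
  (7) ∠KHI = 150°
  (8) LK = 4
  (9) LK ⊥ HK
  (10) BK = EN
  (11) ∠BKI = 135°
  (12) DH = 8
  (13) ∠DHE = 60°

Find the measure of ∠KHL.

From the given relations: KH = EI = 4.
Step 1: By the law of cosines on triangle HKL: HL² = 4² + 4² − 2·4·4·cos(90°) = 32, so HL = 4·√2.
Step 2: By the inverse law of cosines on triangle KHL: cos(∠KHL) = (4² + (4·√2)² − 4²) / (2·4·4·√2) = 32/45.25 = 0.7071, so ∠KHL = 45°.

Therefore, the measure of angle ∠KHL = 45°.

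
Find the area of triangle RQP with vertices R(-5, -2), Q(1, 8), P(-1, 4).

The Shoelace formula computes the area from vertex coordinates by summing cross products.
For vertices (-5,-2), (1,8), (-1,4):
Signed sum = -5*8 - 1*-2 + 1*4 - -1*8 + -1*-2 - -5*4
= -38 + 12 + 22 = -4
Area = (1/2)|-4| = 2.

2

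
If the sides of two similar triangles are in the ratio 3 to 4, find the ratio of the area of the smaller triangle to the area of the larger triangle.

The ratio of areas of similar triangles equals the square of the side ratio.
Side ratio = 3:4
Area ratio = (3/4)^2 = 9/16 = 9:16

9:16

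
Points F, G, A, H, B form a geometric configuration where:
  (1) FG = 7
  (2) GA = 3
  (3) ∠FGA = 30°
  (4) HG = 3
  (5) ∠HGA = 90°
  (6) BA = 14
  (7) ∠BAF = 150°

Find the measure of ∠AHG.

Step 1: By the law of cosines on triangle HGA: HA² = 3² + 3² − 2·3·3·cos(90°) = 18, so HA = 3·√2.
Step 2: By the inverse law of cosines on triangle AHG: cos(∠AHG) = ((3·√2)² + 3² − 3²) / (2·3·√2·3) = 18/25.46 = 0.7071, so ∠AHG = 45°.

Therefore, the measure of angle ∠AHG = 45°.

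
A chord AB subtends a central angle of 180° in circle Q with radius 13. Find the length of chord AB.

Drop a perpendicular from the center to the chord, bisecting both the chord and the central angle.
Each half-chord = r sin(θ/2) = 13 sin(90°).
The full chord = 2 × 13 × sin(90°) = 26.

26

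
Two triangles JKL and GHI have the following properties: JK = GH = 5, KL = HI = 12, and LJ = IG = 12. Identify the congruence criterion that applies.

Consider the given information: JK = GH = 5, KL = HI = 12, and LJ = IG = 12
This is not SAS or ASA: SAS requires two sides and the included angle between them. ASA requires two angles and the side between them.
The correct criterion is SSS. All three pairs of corresponding sides are equal (Side-Side-Side).

SSS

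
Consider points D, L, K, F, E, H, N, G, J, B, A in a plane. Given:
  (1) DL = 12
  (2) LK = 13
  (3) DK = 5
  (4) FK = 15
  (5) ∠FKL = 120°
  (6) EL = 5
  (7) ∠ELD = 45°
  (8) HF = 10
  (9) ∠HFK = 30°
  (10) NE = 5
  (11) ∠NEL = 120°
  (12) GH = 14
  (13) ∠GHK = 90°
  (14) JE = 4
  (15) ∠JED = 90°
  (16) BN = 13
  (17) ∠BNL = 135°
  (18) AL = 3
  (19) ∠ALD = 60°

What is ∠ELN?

Step 1: By the law of cosines on triangle LEN: LN² = 5² + 5² − 2·5·5·cos(120°) = 75, so LN = 5·√3.
Step 2: By the inverse law of cosines on triangle ELN: cos(∠ELN) = (5² + (5·√3)² − 5²) / (2·5·5·√3) = 75/86.6 = 0.866, so ∠ELN = 30°.

Therefore, the measure of angle ∠ELN = 30°.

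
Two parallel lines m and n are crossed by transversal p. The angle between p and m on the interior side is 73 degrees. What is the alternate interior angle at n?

Alternate interior angles are equal: 73 degrees.

73 degrees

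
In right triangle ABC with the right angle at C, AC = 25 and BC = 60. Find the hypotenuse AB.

In a right triangle, the square of the hypotenuse equals the sum of the squares of the two legs.
The legs are 25 and 60, so the hypotenuse = sqrt(625 + 3600) = sqrt(4225) = 65.

65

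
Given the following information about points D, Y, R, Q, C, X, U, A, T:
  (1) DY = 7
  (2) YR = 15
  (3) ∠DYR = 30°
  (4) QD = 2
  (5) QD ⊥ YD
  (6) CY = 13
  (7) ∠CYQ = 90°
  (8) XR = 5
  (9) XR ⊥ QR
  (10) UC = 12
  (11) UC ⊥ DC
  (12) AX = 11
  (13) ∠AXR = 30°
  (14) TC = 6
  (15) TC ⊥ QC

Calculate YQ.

Step 1: By the law of cosines on triangle YDQ: YQ² = 7² + 2² − 2·7·2·cos(90°) = 53, so YQ = √53.

Therefore, the length of YQ = √53.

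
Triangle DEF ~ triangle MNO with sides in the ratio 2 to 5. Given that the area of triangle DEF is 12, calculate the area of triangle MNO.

The ratio of areas of similar triangles = (side ratio)^2.
Side ratio = 2:5, so area ratio = 4:25.
Area of MNO / Area of DEF = 25/4
Area of MNO = 12 * 25/4 = 75

75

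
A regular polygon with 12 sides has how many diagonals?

Total line segments between 12 vertices = C(12,2) = 66.
Subtract the 12 sides: 66 - 12 = 54 diagonals.

54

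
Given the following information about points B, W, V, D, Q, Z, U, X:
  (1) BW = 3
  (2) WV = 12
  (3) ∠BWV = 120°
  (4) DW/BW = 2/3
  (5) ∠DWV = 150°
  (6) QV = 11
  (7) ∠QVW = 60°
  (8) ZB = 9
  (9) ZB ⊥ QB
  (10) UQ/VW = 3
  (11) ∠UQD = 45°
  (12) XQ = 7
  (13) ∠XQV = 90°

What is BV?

Step 1: By the law of cosines on triangle BWV: BV² = 3² + 12² − 2·3·12·cos(120°) = 189, so BV = 3·√21.

Therefore, the length of BV = 3·√21.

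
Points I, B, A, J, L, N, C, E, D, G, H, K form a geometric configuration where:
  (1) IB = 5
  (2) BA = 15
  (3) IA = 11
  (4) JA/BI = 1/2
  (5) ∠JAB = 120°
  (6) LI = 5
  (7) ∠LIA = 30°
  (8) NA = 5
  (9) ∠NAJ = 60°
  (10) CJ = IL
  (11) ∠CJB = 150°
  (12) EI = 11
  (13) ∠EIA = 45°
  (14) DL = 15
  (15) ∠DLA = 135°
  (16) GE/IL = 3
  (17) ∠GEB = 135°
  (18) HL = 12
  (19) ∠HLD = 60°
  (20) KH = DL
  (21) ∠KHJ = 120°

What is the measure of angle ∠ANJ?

From the given relations: JA = 1/2·BI = 1/2·5 ≈ 2.5.
Step 1: By the law of cosines on triangle NAJ: NJ² = 5² + 2.5² − 2·5·2.5·cos(60°) = 18.75, so NJ = 5/2·√3.
Step 2: By the inverse law of cosines on triangle ANJ: cos(∠ANJ) = (5² + (5/2·√3)² − 2.5²) / (2·5·5/2·√3) = 37.5/43.3 = 0.866, so ∠ANJ = 30°.

Therefore, the measure of angle ∠ANJ = 30°.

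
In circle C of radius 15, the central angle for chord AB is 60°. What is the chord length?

Chord length = 2r sin(θ/2)
= 2 × 15 × sin(60°/2)
= 2 × 15 × sin(30°)
= 15

15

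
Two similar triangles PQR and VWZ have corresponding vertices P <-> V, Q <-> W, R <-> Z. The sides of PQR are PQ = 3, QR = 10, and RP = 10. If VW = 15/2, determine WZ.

Since the triangles are similar, the ratio of corresponding sides is constant.
Scale factor k = VW / PQ = 15/2 / 3 = 5/2
WZ = k * QR = 5/2 * 10 = 25

25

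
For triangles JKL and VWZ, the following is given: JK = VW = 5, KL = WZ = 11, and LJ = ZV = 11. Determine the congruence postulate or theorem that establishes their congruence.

The given information matches SSS: All three pairs of corresponding sides are equal (Side-Side-Side).

SSS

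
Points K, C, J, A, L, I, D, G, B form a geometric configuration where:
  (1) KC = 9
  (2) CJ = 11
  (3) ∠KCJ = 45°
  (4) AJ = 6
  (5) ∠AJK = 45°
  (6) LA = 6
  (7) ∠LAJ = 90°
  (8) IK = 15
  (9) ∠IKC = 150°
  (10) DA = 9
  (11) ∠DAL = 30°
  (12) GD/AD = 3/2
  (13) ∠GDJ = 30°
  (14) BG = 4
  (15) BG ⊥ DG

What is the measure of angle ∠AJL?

Step 1: By the law of cosines on triangle JAL: JL² = 6² + 6² − 2·6·6·cos(90°) = 72, so JL = 6·√2.
Step 2: By the inverse law of cosines on triangle AJL: cos(∠AJL) = (6² + (6·√2)² − 6²) / (2·6·6·√2) = 72/101.82 = 0.7071, so ∠AJL = 45°.

Therefore, the measure of angle ∠AJL = 45°.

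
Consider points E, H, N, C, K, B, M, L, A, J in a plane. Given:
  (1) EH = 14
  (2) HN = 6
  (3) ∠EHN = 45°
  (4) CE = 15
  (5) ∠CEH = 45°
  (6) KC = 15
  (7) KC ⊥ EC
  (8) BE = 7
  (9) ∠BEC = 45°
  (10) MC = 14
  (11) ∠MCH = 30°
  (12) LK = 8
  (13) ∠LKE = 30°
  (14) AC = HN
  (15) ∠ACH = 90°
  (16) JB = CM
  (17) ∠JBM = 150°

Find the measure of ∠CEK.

Step 1: By the law of cosines on triangle ECK: EK² = 15² + 15² − 2·15·15·cos(90°) = 450, so EK = 15·√2.
Step 2: By the inverse law of cosines on triangle CEK: cos(∠CEK) = (15² + (15·√2)² − 15²) / (2·15·15·√2) = 450/636.4 = 0.7071, so ∠CEK = 45°.

Therefore, the measure of angle ∠CEK = 45°.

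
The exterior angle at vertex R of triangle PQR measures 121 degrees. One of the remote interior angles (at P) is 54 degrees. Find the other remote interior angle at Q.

angle Q = 121 - 54 = 67 degrees (exterior angle theorem).

67 degrees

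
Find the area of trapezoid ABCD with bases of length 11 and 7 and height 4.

Area = (11 + 7) * 4 / 2 = 72 / 2 = 36

36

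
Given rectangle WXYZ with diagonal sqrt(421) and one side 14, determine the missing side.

The diagonal of a rectangle forms a right triangle with the two sides.
Rearranging the Pythagorean theorem: missing side = sqrt(d^2 - known^2).
= sqrt(421 - 196) = sqrt(225) = 15.

15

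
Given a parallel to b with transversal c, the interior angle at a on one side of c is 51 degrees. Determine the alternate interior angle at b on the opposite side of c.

Alternate interior angles lie on opposite sides of the transversal, between the parallel lines.
By the alternate interior angle theorem, they are equal: 51 degrees.

51 degrees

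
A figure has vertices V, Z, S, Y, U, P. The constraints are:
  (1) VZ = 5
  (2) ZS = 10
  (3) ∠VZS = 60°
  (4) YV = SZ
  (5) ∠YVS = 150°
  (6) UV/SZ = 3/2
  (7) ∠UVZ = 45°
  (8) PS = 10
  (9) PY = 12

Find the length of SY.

From the given relations: YV = SZ = 10.
Step 1: By the law of cosines on triangle SZV: SV² = 10² + 5² − 2·10·5·cos(60°) = 75, so SV = 5·√3.
Step 2: By the law of cosines on triangle SVY: SY² = (5·√3)² + 10² − 2·5·√3·10·cos(150°) = 325, so SY = 5·√13.

Therefore, the length of SY = 5·√13.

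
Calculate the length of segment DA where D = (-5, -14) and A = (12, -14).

The horizontal distance is |12 - -5| = 17 and the vertical distance is |-14 - -14| = 0.
By the Pythagorean theorem, d = sqrt(17^2 + 0^2) = sqrt(289) = 17.

17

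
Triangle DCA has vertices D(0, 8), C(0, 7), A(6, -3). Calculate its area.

Shoelace: Area = (1/2)|0(7--3) + 0(-3-8) + 6(8-7)| = (1/2)(6) = 3

3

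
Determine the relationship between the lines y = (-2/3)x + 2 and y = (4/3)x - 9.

Slope of line 1: m1 = -2/3
Slope of line 2: m2 = 4/3
m1 != m2 (-2/3 != 4/3), so not parallel.
m1 * m2 = (-2/3) * (4/3) = -8/9 != -1, so not perpendicular.
The lines are neither parallel nor perpendicular.

Neither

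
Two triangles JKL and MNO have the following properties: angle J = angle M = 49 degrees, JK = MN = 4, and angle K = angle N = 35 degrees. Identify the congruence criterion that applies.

The given information provides:
angle J = angle M = 49 degrees, JK = MN = 4, and angle K = angle N = 35 degrees
This matches the ASA congruence theorem.
Two pairs of corresponding angles and the included side are equal (Angle-Side-Angle).

ASA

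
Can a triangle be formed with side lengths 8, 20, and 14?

Check all three triangle inequalities:
8 + 20 = 28 > 14 ✓
8 + 14 = 22 > 20 ✓
20 + 14 = 34 > 8 ✓
All conditions hold, so these sides form a valid triangle.

Yes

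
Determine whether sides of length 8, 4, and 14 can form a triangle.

Check the triangle inequality: 8 + 4 = 12 ≤ 14.
Since the sum of two sides does not exceed the third, no triangle can be formed.

No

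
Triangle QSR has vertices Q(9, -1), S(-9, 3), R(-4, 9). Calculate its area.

The Shoelace formula computes the area from vertex coordinates by summing cross products.
For vertices (9,-1), (-9,3), (-4,9):
Signed sum = 9*3 - -9*-1 + -9*9 - -4*3 + -4*-1 - 9*9
= 18 + -69 + -77 = -128
Area = (1/2)|-128| = 64.

64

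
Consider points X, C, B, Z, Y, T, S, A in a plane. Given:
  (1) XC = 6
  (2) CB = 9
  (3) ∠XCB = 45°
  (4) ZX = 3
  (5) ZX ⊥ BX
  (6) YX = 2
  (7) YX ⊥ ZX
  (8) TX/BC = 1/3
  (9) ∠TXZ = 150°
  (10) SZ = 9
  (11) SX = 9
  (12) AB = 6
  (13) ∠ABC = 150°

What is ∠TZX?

From the given relations: TX = 1/3·BC = 1/3·9 = 3.
Step 1: By the law of cosines on triangle ZXT: ZT² = 3² + 3² − 2·3·3·cos(150°) = 33.59, so ZT ≈ 5.8.
Step 2: By the inverse law of cosines on triangle TZX: cos(∠TZX) = (5.8² + 3² − 3²) / (2·5.8·3) = 33.59/34.77 = 0.9659, so ∠TZX = 15°.

Therefore, the measure of angle ∠TZX = 15°.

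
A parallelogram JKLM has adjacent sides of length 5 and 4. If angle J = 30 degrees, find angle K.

In a parallelogram, consecutive angles are supplementary (sum to 180°).
angle K = 180 - angle J
angle K = 180 - 30
angle K = 150 degrees

150 degrees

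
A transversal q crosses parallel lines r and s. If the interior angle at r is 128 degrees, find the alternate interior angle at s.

Alternate interior angles are equal: 128 degrees.

128 degrees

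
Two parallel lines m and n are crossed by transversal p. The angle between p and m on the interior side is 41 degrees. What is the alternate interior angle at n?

Alternate interior angles are equal: 41 degrees.

41 degrees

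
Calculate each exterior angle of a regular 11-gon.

Each exterior angle of a regular n-gon is 360 / n.
For n = 11: 360 / 11 = 360/11 degrees.

360/11 degrees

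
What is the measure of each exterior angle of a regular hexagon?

Each exterior angle of a regular n-gon is 360 / n.
For n = 6: 360 / 6 = 60 degrees.

60 degrees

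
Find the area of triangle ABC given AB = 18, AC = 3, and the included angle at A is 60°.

Area = (1/2)(18)(3) sin(60°) = (1/2)(18)(3)(sqrt(3)/2) = 27*sqrt(3)/2

27*sqrt(3)/2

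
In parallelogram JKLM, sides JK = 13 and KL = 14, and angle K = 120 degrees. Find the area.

The area of a parallelogram equals the product of two adjacent sides times the sine of the included angle.
This is because the height equals 14 * sin(120°) = 7*sqrt(3).
Area = 13 * 7*sqrt(3) = 91*sqrt(3)

91*sqrt(3)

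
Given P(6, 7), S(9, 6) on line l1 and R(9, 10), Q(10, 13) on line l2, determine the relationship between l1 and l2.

Slope of line 1: m1 = (6 - 7)/(9 - 6) = -1/3 = -1/3
Slope of line 2: m2 = (13 - 10)/(10 - 9) = 3/1 = 3
Two lines are perpendicular when the product of their slopes is -1 (negative reciprocals).
m1 * m2 = (-1/3) * (3) = -1, confirming perpendicularity.

Perpendicular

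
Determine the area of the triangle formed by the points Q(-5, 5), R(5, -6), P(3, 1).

The Shoelace formula computes the area from vertex coordinates by summing cross products.
For vertices (-5,5), (5,-6), (3,1):
Signed sum = -5*-6 - 5*5 + 5*1 - 3*-6 + 3*5 - -5*1
= 5 + 23 + 20 = 48
Area = (1/2)|48| = 24.

24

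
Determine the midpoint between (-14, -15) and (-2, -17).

M = ((x₁ + x₂)/2, (y₁ + y₂)/2)
= ((-14 + -2)/2, (-15 + -17)/2)
= (-16/2, -32/2) = (-8, -16)

(-8, -16)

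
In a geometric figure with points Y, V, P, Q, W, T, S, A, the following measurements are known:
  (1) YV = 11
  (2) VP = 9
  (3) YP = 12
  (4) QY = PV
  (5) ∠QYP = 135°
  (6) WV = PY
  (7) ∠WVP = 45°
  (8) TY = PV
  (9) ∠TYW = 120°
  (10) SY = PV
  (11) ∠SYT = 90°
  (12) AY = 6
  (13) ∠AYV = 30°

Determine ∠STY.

From the given relations: TY = PV = 9; SY = PV = 9.
Step 1: By the law of cosines on triangle TYS: TS² = 9² + 9² − 2·9·9·cos(90°) = 162, so TS = 9·√2.
Step 2: By the inverse law of cosines on triangle STY: cos(∠STY) = ((9·√2)² + 9² − 9²) / (2·9·√2·9) = 162/229.1 = 0.7071, so ∠STY = 45°.

Therefore, the measure of angle ∠STY = 45°.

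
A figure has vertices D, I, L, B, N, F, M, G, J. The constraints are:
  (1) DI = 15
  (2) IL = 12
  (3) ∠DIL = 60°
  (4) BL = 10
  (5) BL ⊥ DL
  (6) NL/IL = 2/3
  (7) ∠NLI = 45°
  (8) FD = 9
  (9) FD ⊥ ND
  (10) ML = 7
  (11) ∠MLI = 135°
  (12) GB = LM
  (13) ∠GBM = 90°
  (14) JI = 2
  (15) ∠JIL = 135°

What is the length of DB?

Step 1: By the law of cosines on triangle LID: LD² = 12² + 15² − 2·12·15·cos(60°) = 189, so LD = 3·√21.
Step 2: By the law of cosines on triangle DLB: DB² = (3·√21)² + 10² − 2·3·√21·10·cos(90°) = 289, so DB = 17.

Therefore, the length of DB = 17.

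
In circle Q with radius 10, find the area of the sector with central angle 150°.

Sector area = π(10²)(5/12) = 125*pi/3

125*pi/3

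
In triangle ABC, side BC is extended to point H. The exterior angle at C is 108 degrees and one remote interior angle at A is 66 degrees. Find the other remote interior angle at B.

By the exterior angle theorem: exterior angle = sum of remote interior angles.
108 = 66 + angle B
angle B = 108 - 66 = 42 degrees

42 degrees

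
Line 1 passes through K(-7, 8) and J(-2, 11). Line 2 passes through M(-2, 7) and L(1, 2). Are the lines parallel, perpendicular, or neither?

Slope of line 1: m1 = (11 - 8)/(-2 - -7) = 3/5 = 3/5
Slope of line 2: m2 = (2 - 7)/(1 - -2) = -5/3 = -5/3
m1 * m2 = -1, so perpendicular.

Perpendicular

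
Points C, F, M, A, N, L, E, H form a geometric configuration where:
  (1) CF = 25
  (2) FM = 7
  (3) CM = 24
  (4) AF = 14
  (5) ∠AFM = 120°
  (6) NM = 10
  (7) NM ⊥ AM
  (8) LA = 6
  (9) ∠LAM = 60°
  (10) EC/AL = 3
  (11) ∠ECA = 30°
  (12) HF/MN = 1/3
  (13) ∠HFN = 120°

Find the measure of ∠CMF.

Step 1: By the inverse law of cosines on triangle CMF: cos(∠CMF) = (24² + 7² − 25²) / (2·24·7) = 0/336 = 0, so ∠CMF = 90°.

Therefore, the measure of angle ∠CMF = 90°.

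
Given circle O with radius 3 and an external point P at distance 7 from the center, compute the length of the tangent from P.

The tangent, radius, and line from the external point to the center form a right triangle.
The right angle is where the tangent meets the radius.
By the Pythagorean theorem: tangent² + 3² = 7²
tangent² = 49 - 9 = 40
tangent = 2*sqrt(10)

2*sqrt(10)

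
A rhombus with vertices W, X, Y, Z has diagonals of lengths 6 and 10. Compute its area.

The diagonals of a rhombus divide it into four right triangles.
Each triangle has legs 6/ 2 = 3 and 10/2 = 5, so each has area (1/2)*3*5 = 15/2.
Four such triangles give total area = (d1 * d2) / 2 = 30.

30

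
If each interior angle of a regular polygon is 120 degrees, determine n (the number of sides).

Exterior angle = 180 - 120 = 60. n = 360 / 60 = 6.

6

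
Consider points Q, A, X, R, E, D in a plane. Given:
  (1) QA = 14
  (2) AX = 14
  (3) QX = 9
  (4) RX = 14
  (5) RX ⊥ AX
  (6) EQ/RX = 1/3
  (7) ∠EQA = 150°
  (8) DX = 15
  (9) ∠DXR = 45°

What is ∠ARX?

Step 1: By the law of cosines on triangle RXA: RA² = 14² + 14² − 2·14·14·cos(90°) = 392, so RA = 14·√2.
Step 2: By the inverse law of cosines on triangle ARX: cos(∠ARX) = ((14·√2)² + 14² − 14²) / (2·14·√2·14) = 392/554.37 = 0.7071, so ∠ARX = 45°.

Therefore, the measure of angle ∠ARX = 45°.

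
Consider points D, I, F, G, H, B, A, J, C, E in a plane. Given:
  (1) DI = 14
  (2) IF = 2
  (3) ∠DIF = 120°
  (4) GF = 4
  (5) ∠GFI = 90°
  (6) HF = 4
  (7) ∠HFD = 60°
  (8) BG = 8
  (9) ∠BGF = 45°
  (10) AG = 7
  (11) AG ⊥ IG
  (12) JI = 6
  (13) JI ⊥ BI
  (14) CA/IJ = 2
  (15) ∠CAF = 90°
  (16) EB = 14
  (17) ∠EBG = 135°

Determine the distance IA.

Step 1: By the law of cosines on triangle GFI: GI² = 4² + 2² − 2·4·2·cos(90°) = 20, so GI = 2·√5.
Step 2: By the law of cosines on triangle IGA: IA² = (2·√5)² + 7² − 2·2·√5·7·cos(90°) = 69, so IA = √69.

Therefore, the length of IA = √69.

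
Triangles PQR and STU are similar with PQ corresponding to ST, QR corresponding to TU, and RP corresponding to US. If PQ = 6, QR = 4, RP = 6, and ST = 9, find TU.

Since the triangles are similar, the ratio of corresponding sides is constant.
Scale factor k = ST / PQ = 9 / 6 = 3/2
TU = k * QR = 3/2 * 4 = 6

6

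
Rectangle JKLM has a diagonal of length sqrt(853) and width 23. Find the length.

b = sqrt(d^2 - a^2) = sqrt(853 - 529) = sqrt(324) = 18

18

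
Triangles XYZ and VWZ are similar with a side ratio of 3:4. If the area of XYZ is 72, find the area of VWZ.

Area ratio = (3/4)^2 = 9/16. Area of VWZ = 72 * 16/9 = 128.

128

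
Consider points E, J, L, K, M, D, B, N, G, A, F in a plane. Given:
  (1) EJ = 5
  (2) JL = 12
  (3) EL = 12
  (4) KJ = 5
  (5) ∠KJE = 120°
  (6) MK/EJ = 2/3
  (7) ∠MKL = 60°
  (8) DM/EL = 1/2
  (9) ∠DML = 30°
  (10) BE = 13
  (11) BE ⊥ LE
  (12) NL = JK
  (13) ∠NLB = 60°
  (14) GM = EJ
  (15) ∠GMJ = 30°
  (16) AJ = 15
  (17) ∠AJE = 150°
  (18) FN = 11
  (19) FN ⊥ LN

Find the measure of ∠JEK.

Step 1: By the law of cosines on triangle EJK: EK² = 5² + 5² − 2·5·5·cos(120°) = 75, so EK = 5·√3.
Step 2: By the inverse law of cosines on triangle JEK: cos(∠JEK) = (5² + (5·√3)² − 5²) / (2·5·5·√3) = 75/86.6 = 0.866, so ∠JEK = 30°.

Therefore, the measure of angle ∠JEK = 30°.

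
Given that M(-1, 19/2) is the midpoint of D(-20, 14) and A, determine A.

Using the midpoint formula: M = ((x1 + x2)/2, (y1 + y2)/2)
We know M = (-1, 19/2) and D = (-20, 14)
For x: -1 = (-20 + x2)/2, so x2 = 2*-1 - -20 = 18
For y: 19/2 = (14 + y2)/2, so y2 = 2*19/2 - 14 = 5
A = (18, 5)

(18, 5)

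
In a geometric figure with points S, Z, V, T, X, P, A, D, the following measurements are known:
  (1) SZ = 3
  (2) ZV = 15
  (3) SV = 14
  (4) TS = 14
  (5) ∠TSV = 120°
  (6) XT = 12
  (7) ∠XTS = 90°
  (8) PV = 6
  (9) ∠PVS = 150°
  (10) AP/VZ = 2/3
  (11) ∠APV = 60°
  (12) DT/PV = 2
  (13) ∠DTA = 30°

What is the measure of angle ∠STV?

Step 1: By the law of cosines on triangle TSV: TV² = 14² + 14² − 2·14·14·cos(120°) = 588, so TV = 14·√3.
Step 2: By the inverse law of cosines on triangle STV: cos(∠STV) = (14² + (14·√3)² − 14²) / (2·14·14·√3) = 588/678.96 = 0.866, so ∠STV = 30°.

Therefore, the measure of angle ∠STV = 30°.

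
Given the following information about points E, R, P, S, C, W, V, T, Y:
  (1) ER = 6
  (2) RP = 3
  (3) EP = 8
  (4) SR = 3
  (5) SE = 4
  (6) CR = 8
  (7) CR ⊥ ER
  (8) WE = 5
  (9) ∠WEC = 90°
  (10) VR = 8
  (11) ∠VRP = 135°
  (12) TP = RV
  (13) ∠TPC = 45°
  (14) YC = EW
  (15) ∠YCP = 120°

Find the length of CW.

Step 1: By the law of cosines on triangle ERC: EC² = 6² + 8² − 2·6·8·cos(90°) = 100, so EC = 10.
Step 2: By the law of cosines on triangle CEW: CW² = 10² + 5² − 2·10·5·cos(90°) = 125, so CW = 5·√5.

Therefore, the length of CW = 5·√5.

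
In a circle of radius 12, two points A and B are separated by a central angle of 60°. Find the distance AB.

Chord length = 2r sin(θ/2)
= 2 × 12 × sin(60°/2)
= 2 × 12 × sin(30°)
= 12

12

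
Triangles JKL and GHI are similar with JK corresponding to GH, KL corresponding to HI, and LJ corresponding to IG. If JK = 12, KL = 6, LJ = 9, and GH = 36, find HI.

Similar triangles have proportional sides. Setting up the proportion:
GH / JK = HI / KL
36 / 12 = HI / 6
HI = 6 * 36 / 12 = 18.

18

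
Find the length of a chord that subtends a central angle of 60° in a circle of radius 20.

Drop a perpendicular from the center to the chord, bisecting both the chord and the central angle.
Each half-chord = r sin(θ/2) = 20 sin(30°).
The full chord = 2 × 20 × sin(30°) = 20.

20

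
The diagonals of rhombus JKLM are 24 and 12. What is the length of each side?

Half-diagonals are 12 and 6. side = sqrt(12^2 + 6^2) = sqrt(180) = 6*sqrt(5)

6*sqrt(5)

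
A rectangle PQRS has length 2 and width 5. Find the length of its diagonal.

A rectangle's diagonal splits it into two right triangles, with the diagonal as the hypotenuse.
By the Pythagorean theorem, d^2 = 2^2 + 5^2 = 29.
Therefore d = sqrt(29).

sqrt(29)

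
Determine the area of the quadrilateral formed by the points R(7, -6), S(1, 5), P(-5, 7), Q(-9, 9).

Shoelace: sum of cross terms = 82, Area = (1/2)|82| = 41

41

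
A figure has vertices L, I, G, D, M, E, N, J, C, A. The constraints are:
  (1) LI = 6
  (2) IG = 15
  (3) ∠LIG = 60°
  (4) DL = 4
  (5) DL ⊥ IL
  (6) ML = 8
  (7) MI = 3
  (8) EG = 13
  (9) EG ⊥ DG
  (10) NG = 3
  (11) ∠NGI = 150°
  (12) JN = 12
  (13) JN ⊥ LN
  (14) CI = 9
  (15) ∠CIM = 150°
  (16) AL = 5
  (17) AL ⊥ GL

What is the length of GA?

Step 1: By the law of cosines on triangle LIG: LG² = 6² + 15² − 2·6·15·cos(60°) = 171, so LG = 3·√19.
Step 2: By the law of cosines on triangle GLA: GA² = (3·√19)² + 5² − 2·3·√19·5·cos(90°) = 196, so GA = 14.

Therefore, the length of GA = 14.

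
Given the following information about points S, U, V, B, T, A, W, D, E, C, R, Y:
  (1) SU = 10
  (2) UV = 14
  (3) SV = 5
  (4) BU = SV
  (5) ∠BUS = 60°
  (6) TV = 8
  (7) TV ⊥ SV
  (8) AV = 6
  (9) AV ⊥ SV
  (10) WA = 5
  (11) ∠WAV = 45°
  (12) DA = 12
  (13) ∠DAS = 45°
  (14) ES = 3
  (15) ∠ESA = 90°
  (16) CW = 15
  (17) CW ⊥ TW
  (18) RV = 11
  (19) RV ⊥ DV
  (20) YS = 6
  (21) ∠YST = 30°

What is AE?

Step 1: By the law of cosines on triangle SVA: SA² = 5² + 6² − 2·5·6·cos(90°) = 61, so SA = √61.
Step 2: By the law of cosines on triangle ASE: AE² = √61² + 3² − 2·√61·3·cos(90°) = 70, so AE = √70.

Therefore, the length of AE = √70.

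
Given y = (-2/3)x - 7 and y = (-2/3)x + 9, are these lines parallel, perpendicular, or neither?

Slope of line 1: m1 = -2/3
Slope of line 2: m2 = -2/3
Two lines are parallel if and only if they have equal slopes (or both are vertical).
Here m1 = m2 = -2/3, confirming the lines are parallel.

Parallel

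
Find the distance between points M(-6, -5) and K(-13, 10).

d = sqrt((-13 - -6)^2 + (10 - -5)^2)
d = sqrt(-7^2 + 15^2)
d = sqrt(49 + 225)
d = sqrt(274)

sqrt(274)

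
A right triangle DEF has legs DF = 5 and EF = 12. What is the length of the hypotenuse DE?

By the Pythagorean theorem: DE^2 = DF^2 + EF^2
DE^2 = 5^2 + 12^2 = 25 + 144 = 169
DE = sqrt(169) = 13

13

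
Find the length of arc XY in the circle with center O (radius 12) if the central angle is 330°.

Arc length = 2π(12)(11/12) = 22*pi

22*pi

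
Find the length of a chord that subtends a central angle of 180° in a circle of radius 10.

Drop a perpendicular from the center to the chord, bisecting both the chord and the central angle.
Each half-chord = r sin(θ/2) = 10 sin(90°).
The full chord = 2 × 10 × sin(90°) = 20.

20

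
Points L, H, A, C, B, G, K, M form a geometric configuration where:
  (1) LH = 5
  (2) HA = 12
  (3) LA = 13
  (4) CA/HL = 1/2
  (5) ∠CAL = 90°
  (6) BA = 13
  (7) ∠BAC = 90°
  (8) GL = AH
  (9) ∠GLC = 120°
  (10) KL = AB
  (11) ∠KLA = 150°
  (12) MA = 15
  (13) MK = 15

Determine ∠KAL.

From the given relations: KL = AB = 13.
Step 1: By the law of cosines on triangle ALK: AK² = 13² + 13² − 2·13·13·cos(150°) = 630.72, so AK ≈ 25.11.
Step 2: By the inverse law of cosines on triangle KAL: cos(∠KAL) = (25.11² + 13² − 13²) / (2·25.11·13) = 630.72/652.97 = 0.9659, so ∠KAL = 15°.

Therefore, the measure of angle ∠KAL = 15°.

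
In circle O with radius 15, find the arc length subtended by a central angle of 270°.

Arc length = 2π(15)(3/4) = 45*pi/2

45*pi/2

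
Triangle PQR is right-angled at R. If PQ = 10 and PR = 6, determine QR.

QR = sqrt(10^2 - 6^2) = sqrt(64) = 8

8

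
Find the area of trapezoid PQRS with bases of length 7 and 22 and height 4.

A trapezoid's area equals the midsegment times the height.
The midsegment is (7 + 22) / 2 = 29/2.
Area = 29/2 * 4 = 58.

58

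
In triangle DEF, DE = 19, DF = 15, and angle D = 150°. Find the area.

Area = (1/2)(19)(15) sin(150°) = (1/2)(19)(15)(1/2) = 285/4

285/4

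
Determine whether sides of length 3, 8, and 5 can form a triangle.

Check the triangle inequality: 3 + 5 = 8 ≤ 8.
Since the sum of two sides does not exceed the third, no triangle can be formed.

No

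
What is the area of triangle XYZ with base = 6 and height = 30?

Area = (1/2) * base * height
Area = (1/2) * 6 * 30
Area = 90

90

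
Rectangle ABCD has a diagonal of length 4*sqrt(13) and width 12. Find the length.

The diagonal of a rectangle forms a right triangle with the two sides.
Rearranging the Pythagorean theorem: missing side = sqrt(d^2 - known^2).
= sqrt(208 - 144) = sqrt(64) = 8.

8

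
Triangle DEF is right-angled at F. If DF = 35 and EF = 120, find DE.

By the Pythagorean theorem: DE^2 = DF^2 + EF^2
DE^2 = 35^2 + 120^2 = 1225 + 14400 = 15625
DE = sqrt(15625) = 125

125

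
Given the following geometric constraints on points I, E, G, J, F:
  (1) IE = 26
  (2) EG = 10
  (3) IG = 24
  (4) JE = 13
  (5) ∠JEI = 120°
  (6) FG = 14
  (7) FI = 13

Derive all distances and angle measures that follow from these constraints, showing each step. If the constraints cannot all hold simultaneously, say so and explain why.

The constraints are consistent.

Step 1: From IE = 26, EJ = 13, and ∠IEJ = 120°, by the law of cosines:
  IJ² = IE² + EJ² - 2·IE·EJ·cos(120°) = 676 + 169 + 338 = 1183
  IJ = 13·√7

Step 2: From IE = 26, IG = 24, EG = 10, by the inverse law of cosines:
  cos(∠EIG) = (IE² + IG² - EG²) / (2·IE·IG)
  ∠EIG = 22.62°

Step 3: From IF = 13, IG = 24, FG = 14, by the inverse law of cosines:
  cos(∠FIG) = (IF² + IG² - FG²) / (2·IF·IG)
  ∠FIG = 28.38°

Step 4: From EG = 10, EI = 26, GI = 24, by the inverse law of cosines:
  cos(∠GEI) = (EG² + EI² - GI²) / (2·EG·EI)
  ∠GEI = 67.38°

Step 5: From GE = 10, GI = 24, EI = 26, by the inverse law of cosines:
  cos(∠EGI) = (GE² + GI² - EI²) / (2·GE·GI)
  ∠EGI = 90°

Step 6: From GF = 14, GI = 24, FI = 13, by the inverse law of cosines:
  cos(∠FGI) = (GF² + GI² - FI²) / (2·GF·GI)
  ∠FGI = 26.19°

Step 7: From FG = 14, FI = 13, GI = 24, by the inverse law of cosines:
  cos(∠GFI) = (FG² + FI² - GI²) / (2·FG·FI)
  ∠GFI = 125.43°

Step 8: From IE = 26, IJ = 13·√7, EJ = 13, by the inverse law of cosines:
  cos(∠EIJ) = (IE² + IJ² - EJ²) / (2·IE·IJ)
  ∠EIJ = 19.11°

Step 9: From JE = 13, JI = 13·√7, EI = 26, by the inverse law of cosines:
  cos(∠EJI) = (JE² + JI² - EI²) / (2·JE·JI)
  ∠EJI = 40.89°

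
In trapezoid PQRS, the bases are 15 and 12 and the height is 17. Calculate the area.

Area = (15 + 12) * 17 / 2 = 459 / 2 = 459/2

459/2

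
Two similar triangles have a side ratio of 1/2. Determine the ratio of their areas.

Area ratio = (side ratio)^2 = (1/2)^2 = 1:4.

1:4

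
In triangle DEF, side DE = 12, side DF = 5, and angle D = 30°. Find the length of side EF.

By the law of cosines: EF^2 = DE^2 + DF^2 - 2*DE*DF*cos(D)
EF^2 = 12^2 + 5^2 - 2*12*5*cos(30°)
EF^2 = 144 + 25 - 120*(sqrt(3)/2)
EF^2 = 169 - 60*sqrt(3)
EF = sqrt(169 - 60*sqrt(3))

sqrt(169 - 60*sqrt(3))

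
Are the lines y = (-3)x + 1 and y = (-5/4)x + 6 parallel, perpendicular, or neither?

Slope of line 1: m1 = -3
Slope of line 2: m2 = -5/4
m1 != m2 (-3 != -5/4), so not parallel.
m1 * m2 = (-3) * (-5/4) = 15/4 != -1, so not perpendicular.
The lines are neither parallel nor perpendicular.

Neither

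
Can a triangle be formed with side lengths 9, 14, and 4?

No.
The triangle inequality is violated: 9 + 4 = 13 ≤ 14.
These lengths cannot form a triangle.

No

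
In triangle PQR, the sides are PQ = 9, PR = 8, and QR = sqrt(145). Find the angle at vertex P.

When all three sides of a triangle are known, the law of cosines can be rearranged to find any angle.
cos(C) = (a² + b² - c²) / (2ab) gives cos(P) = 0.
Taking the inverse cosine: P = 90°.

90°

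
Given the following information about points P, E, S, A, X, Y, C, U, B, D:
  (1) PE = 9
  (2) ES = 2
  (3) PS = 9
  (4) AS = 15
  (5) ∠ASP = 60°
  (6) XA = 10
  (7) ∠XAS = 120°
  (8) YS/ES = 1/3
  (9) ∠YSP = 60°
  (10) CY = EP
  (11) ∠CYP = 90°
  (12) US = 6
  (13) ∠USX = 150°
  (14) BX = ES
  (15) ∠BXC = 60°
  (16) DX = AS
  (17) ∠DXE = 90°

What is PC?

From the given relations: YS = 1/3·ES = 1/3·2 ≈ 0.67; CY = EP = 9.
Step 1: By the law of cosines on triangle PSY: PY² = 9² + 0.67² − 2·9·0.67·cos(60°) = 75.44, so PY ≈ 8.69.
Step 2: By the law of cosines on triangle PYC: PC² = 8.69² + 9² − 2·8.69·9·cos(90°) = 156.44, so PC = 8/3·√22.

Therefore, the length of PC = 8/3·√22.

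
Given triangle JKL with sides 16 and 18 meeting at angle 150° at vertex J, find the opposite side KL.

Law of cosines: KL^2 = 16^2 + 18^2 - 2(16)(18)cos(150°) = 288*sqrt(3) + 580, so KL = 2*sqrt(72*sqrt(3) + 145).

2*sqrt(72*sqrt(3) + 145)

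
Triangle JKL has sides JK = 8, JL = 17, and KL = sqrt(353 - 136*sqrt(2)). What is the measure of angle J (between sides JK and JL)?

cos(J) = (8² + 17² - (sqrt(353 - 136*sqrt(2)))²) / (2 × 8 × 17) = sqrt(2)/2, so J = arccos(sqrt(2)/2) = 45°.

45°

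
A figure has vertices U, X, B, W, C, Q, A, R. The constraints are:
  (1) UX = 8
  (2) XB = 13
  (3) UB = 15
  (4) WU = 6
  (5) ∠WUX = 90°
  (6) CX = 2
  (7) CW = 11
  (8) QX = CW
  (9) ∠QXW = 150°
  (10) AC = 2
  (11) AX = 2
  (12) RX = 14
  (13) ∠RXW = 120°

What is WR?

Step 1: By the law of cosines on triangle XUW: XW² = 8² + 6² − 2·8·6·cos(90°) = 100, so XW = 10.
Step 2: By the law of cosines on triangle WXR: WR² = 10² + 14² − 2·10·14·cos(120°) = 436, so WR = 2·√109.

Therefore, the length of WR = 2·√109.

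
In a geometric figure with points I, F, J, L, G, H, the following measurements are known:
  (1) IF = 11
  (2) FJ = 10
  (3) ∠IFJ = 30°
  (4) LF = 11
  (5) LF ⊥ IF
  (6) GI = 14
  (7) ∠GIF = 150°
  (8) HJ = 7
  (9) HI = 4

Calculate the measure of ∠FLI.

Step 1: By the law of cosines on triangle LFI: LI² = 11² + 11² − 2·11·11·cos(90°) = 242, so LI = 11·√2.
Step 2: By the inverse law of cosines on triangle FLI: cos(∠FLI) = (11² + (11·√2)² − 11²) / (2·11·11·√2) = 242/342.24 = 0.7071, so ∠FLI = 45°.

Therefore, the measure of angle ∠FLI = 45°.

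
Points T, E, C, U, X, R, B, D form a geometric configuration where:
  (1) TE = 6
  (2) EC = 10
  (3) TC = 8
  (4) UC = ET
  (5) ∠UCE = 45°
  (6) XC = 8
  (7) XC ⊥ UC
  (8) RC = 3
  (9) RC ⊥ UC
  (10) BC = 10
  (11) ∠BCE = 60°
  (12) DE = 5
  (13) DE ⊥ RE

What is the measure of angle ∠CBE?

Step 1: By the law of cosines on triangle BCE: BE² = 10² + 10² − 2·10·10·cos(60°) = 100, so BE = 10.
Step 2: By the inverse law of cosines on triangle CBE: cos(∠CBE) = (10² + 10² − 10²) / (2·10·10) = 100/200 = 0.5, so ∠CBE = 60°.

Therefore, the measure of angle ∠CBE = 60°.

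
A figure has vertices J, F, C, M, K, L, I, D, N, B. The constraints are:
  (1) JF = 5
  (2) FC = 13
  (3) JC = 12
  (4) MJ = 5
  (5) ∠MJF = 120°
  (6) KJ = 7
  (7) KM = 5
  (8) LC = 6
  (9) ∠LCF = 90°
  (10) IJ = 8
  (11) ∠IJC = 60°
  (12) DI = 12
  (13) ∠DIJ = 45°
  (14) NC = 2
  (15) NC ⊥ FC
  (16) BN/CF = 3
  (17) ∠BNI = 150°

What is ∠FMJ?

Step 1: By the law of cosines on triangle MJF: MF² = 5² + 5² − 2·5·5·cos(120°) = 75, so MF = 5·√3.
Step 2: By the inverse law of cosines on triangle FMJ: cos(∠FMJ) = ((5·√3)² + 5² − 5²) / (2·5·√3·5) = 75/86.6 = 0.866, so ∠FMJ = 30°.

Therefore, the measure of angle ∠FMJ = 30°.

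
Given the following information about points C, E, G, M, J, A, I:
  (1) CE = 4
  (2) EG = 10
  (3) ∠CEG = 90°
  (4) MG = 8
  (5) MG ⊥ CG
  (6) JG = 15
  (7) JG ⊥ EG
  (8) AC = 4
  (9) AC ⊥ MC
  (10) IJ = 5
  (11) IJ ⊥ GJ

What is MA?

Step 1: By the law of cosines on triangle CEG: CG² = 4² + 10² − 2·4·10·cos(90°) = 116, so CG = 2·√29.
Step 2: By the law of cosines on triangle CGM: CM² = (2·√29)² + 8² − 2·2·√29·8·cos(90°) = 180, so CM = 6·√5.
Step 3: By the law of cosines on triangle MCA: MA² = (6·√5)² + 4² − 2·6·√5·4·cos(90°) = 196, so MA = 14.

Therefore, the length of MA = 14.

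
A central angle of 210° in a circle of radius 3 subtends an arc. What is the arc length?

Arc length = 2π(3)(7/12) = 7*pi/2

7*pi/2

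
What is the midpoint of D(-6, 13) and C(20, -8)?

The midpoint is the point halfway along the segment.
Move half the horizontal distance: -6 + (20 - -6)/2 = -6 + 26/2 = 7
Move half the vertical distance: 13 + (-8 - 13)/2 = 13 + -21/2 = 5/2
Midpoint = (7, 5/2)

(7, 5/2)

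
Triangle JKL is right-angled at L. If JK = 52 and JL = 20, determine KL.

By the Pythagorean theorem: KL^2 = JK^2 - JL^2
KL^2 = 52^2 - 20^2 = 2704 - 400 = 2304
KL = sqrt(2304) = 48

48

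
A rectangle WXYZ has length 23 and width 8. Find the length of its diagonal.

d = sqrt(23^2 + 8^2) = sqrt(593)

sqrt(593)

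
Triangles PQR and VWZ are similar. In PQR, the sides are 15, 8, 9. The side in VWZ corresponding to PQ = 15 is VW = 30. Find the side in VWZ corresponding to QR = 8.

k = 30/15 = 2. WZ = 2 * 8 = 16.

16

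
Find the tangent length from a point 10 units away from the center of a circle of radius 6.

The tangent, radius, and line from the external point to the center form a right triangle.
The right angle is where the tangent meets the radius.
By the Pythagorean theorem: tangent² + 6² = 10²
tangent² = 100 - 36 = 64
tangent = 8

8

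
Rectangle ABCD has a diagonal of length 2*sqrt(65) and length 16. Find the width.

Using the Pythagorean theorem: d^2 = a^2 + b^2
b^2 = d^2 - a^2
b^2 = 260 - 256
b^2 = 4
b = sqrt(4) = 2

2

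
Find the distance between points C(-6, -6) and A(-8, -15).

The horizontal distance is |-8 - -6| = 2 and the vertical distance is |-15 - -6| = 9.
By the Pythagorean theorem, d = sqrt(2^2 + 9^2) = sqrt(85).

sqrt(85)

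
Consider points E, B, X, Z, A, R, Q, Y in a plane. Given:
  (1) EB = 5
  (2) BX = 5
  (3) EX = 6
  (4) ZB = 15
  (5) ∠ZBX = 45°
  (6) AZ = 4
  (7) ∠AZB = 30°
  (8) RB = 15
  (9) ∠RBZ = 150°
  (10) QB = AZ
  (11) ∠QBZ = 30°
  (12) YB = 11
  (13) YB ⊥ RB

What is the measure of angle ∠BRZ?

Step 1: By the law of cosines on triangle RBZ: RZ² = 15² + 15² − 2·15·15·cos(150°) = 839.71, so RZ ≈ 28.98.
Step 2: By the inverse law of cosines on triangle BRZ: cos(∠BRZ) = (15² + 28.98² − 15²) / (2·15·28.98) = 839.71/869.33 = 0.9659, so ∠BRZ = 15°.

Therefore, the measure of angle ∠BRZ = 15°.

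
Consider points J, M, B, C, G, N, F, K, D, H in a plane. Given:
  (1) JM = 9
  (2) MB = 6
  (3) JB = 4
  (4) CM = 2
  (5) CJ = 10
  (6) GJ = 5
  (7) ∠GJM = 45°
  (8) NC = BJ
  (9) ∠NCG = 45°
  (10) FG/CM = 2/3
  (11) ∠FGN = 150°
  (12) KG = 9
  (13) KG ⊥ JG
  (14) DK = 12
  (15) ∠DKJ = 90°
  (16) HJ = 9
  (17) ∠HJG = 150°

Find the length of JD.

Step 1: By the law of cosines on triangle JGK: JK² = 5² + 9² − 2·5·9·cos(90°) = 106, so JK = √106.
Step 2: By the law of cosines on triangle JKD: JD² = √106² + 12² − 2·√106·12·cos(90°) = 250, so JD = 5·√10.

Therefore, the length of JD = 5·√10.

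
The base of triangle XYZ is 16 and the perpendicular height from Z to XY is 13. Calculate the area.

Area = (1/2)(16)(13) = 104

104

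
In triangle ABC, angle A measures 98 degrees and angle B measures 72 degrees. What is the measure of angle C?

angle C = 180 - 98 - 72 = 10 degrees.

10 degrees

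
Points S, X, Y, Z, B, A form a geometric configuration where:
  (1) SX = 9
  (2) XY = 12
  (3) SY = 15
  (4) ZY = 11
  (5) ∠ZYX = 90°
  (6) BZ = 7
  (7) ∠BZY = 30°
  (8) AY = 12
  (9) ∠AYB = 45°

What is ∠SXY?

Step 1: By the inverse law of cosines on triangle SXY: cos(∠SXY) = (9² + 12² − 15²) / (2·9·12) = 0/216 = 0, so ∠SXY = 90°.

Therefore, the measure of angle ∠SXY = 90°.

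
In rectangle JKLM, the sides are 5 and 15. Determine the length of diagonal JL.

A rectangle's diagonal splits it into two right triangles, with the diagonal as the hypotenuse.
By the Pythagorean theorem, d^2 = 5^2 + 15^2 = 250.
Therefore d = sqrt(250) = 5*sqrt(10).

5*sqrt(10)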